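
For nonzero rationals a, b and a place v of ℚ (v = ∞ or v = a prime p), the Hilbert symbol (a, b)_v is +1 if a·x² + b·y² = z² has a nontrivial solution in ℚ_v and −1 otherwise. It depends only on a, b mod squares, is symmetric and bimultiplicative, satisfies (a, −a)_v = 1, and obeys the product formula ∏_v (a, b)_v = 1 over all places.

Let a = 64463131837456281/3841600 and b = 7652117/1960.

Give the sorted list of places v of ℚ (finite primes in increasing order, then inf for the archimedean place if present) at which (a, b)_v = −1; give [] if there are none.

Mod squares: a ≡ 41, b ≡ 211970. Check v ∈ {∞, 2, 3, 5, 7, 11, 19, 41, 47}.
v=19: a=19^6·(≡2), b=19^2·(≡4) mod 19; (2|19)=-1, (4|19)=+1; (−1)^{6·2·9}·(-1)^2·(+1)^6 = +1.
v=7: a=7^-4·(≡5), b=7^-2·(≡5) mod 7; (5|7)=-1, (5|7)=-1; (−1)^{-4·-2·3}·(-1)^-2·(-1)^-4 = +1.
v=5: a=5^-2·(≡4), b=5^-1·(≡1) mod 5; (4|5)=+1, (1|5)=+1; (−1)^{-2·-1·2}·(+1)^-1·(+1)^-2 = +1.
v=47: a=47^2·(≡22), b=47^1·(≡30) mod 47; (22|47)=-1, (30|47)=-1; (−1)^{2·1·23}·(-1)^1·(-1)^2 = -1.
v=3: a=3^2·(≡2), b=3^0·(≡2) mod 3; (2|3)=-1, (2|3)=-1; (−1)^{2·0·1}·(-1)^0·(-1)^2 = +1.
v=∞: 41 > 0 and 211970 > 0  ⇒  (a,b)_∞ = +1.
v=11: a=11^0·(≡7), b=11^1·(≡9) mod 11; (7|11)=-1, (9|11)=+1; (−1)^{0·1·5}·(-1)^1·(+1)^0 = -1.
v=41: a=41^3·(≡32), b=41^1·(≡25) mod 41; (32|41)=+1, (25|41)=+1; (−1)^{3·1·20}·(+1)^1·(+1)^3 = +1.
v=2: v_2(a)=-6, v_2(b)=-3; units ≡ 1, 1 (mod 8); ε·ε+αω+βω = 0·0+-6·0+-3·0 ≡ 0  ⇒  (a,b)_2 = +1.
Ram(41, 211970) = {11, 47}; no ℚ_11-point on the conic.

[11, 47]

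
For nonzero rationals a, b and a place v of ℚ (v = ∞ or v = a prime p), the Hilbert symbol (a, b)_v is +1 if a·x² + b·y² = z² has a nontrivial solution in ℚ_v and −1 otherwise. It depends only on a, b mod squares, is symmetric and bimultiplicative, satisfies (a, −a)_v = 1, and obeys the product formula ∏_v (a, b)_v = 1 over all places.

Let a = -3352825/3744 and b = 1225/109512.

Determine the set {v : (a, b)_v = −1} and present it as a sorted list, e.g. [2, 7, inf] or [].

[2, 13]

Mod squares: a ≡ -71162, b ≡ 2. Check v ∈ {∞, 2, 3, 5, 7, 13, 17, 23}.
v=3: a=3^-2·(≡1), b=3^-4·(≡2) mod 3; (1|3)=+1, (2|3)=-1; (−1)^{-2·-4·1}·(+1)^-4·(-1)^-2 = +1.
v=7: a=7^3·(≡3), b=7^2·(≡1) mod 7; (3|7)=-1, (1|7)=+1; (−1)^{3·2·3}·(-1)^2·(+1)^3 = +1.
v=2: v_2(a)=-5, v_2(b)=-3; units ≡ 3, 1 (mod 8); ε·ε+αω+βω = 1·0+-5·0+-3·1 ≡ 1  ⇒  (a,b)_2 = -1.
v=∞: -71162 < 0 and 2 > 0  ⇒  (a,b)_∞ = +1.
v=17: a=17^1·(≡15), b=17^0·(≡8) mod 17; (15|17)=+1, (8|17)=+1; (−1)^{1·0·8}·(+1)^0·(+1)^1 = +1.
v=13: a=13^-1·(≡9), b=13^-2·(≡5) mod 13; (9|13)=+1, (5|13)=-1; (−1)^{-1·-2·6}·(+1)^-2·(-1)^-1 = -1.
v=5: a=5^2·(≡3), b=5^2·(≡2) mod 5; (3|5)=-1, (2|5)=-1; (−1)^{2·2·2}·(-1)^2·(-1)^2 = +1.
v=23: a=23^1·(≡14), b=23^0·(≡16) mod 23; (14|23)=-1, (16|23)=+1; (−1)^{1·0·11}·(-1)^0·(+1)^1 = +1.
Ram(-71162, 2) = {2, 13}; no ℚ_2-point on the conic.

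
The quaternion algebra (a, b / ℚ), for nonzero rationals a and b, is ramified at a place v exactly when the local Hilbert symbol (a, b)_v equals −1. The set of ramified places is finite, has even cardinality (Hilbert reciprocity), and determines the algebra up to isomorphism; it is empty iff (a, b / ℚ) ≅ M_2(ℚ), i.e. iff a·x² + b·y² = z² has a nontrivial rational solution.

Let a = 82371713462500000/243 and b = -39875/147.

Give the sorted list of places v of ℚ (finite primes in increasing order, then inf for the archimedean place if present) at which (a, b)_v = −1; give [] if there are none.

(a, b) ≡ (462, -4785) mod (ℚ^×)²; places V = {2, 3, 5, 7, 11, 29, ∞}.
(a,b)_11: α=3, u≡4; β=1, v≡4 (mod 11); (4|11)=+1, (4|11)=+1; sign (−1)^1·+1^1·+1^3 = -1.
(a,b)_5: α=8, u≡3; β=3, v≡3 (mod 5); (3|5)=-1, (3|5)=-1; sign (−1)^0·-1^3·-1^8 = -1.
(a,b)_2: α=5, β=0; u≡7, v≡7 (mod 8); ε(u)ε(v)=1·1, αω(v)=5·0, βω(u)=0·0; sum ≡ 1  ⇒  -1.
(a,b)_3: α=-5, u≡1; β=-1, v≡1 (mod 3); (1|3)=+1, (1|3)=+1; sign (−1)^1·+1^-1·+1^-5 = -1.
(a,b)_∞: sgn(462)=+, sgn(-4785)=−, so +1.
(a,b)_29: α=4, u≡26; β=1, v≡23 (mod 29); (26|29)=-1, (23|29)=+1; sign (−1)^0·-1^1·+1^4 = -1.
(a,b)_7: α=1, u≡6; β=-2, v≡6 (mod 7); (6|7)=-1, (6|7)=-1; sign (−1)^0·-1^-2·-1^1 = -1.
|Ram(462, -4785)| = 6, even; anisotropic at {2, 3, 5, 7, 11, 29}.

[2, 3, 5, 7, 11, 29]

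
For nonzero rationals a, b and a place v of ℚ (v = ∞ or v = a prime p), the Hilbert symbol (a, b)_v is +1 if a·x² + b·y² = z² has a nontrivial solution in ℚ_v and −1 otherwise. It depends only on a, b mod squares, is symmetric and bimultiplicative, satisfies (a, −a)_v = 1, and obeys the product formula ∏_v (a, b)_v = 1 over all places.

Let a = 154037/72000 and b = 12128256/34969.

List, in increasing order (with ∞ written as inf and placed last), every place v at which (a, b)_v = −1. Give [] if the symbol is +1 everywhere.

(a, b) ≡ (2665, 329) mod (ℚ^×)²; places V = {2, 3, 5, 7, 11, 13, 17, 41, 47, ∞}.
(a,b)_2: α=-6, β=12; u≡1, v≡1 (mod 8); ε(u)ε(v)=0·0, αω(v)=-6·0, βω(u)=12·0; sum ≡ 0  ⇒  +1.
(a,b)_11: α=0, u≡3; β=-2, v≡10 (mod 11); (3|11)=+1, (10|11)=-1; sign (−1)^0·+1^-2·-1^0 = +1.
(a,b)_47: α=0, u≡19; β=1, v≡18 (mod 47); (19|47)=-1, (18|47)=+1; sign (−1)^0·-1^1·+1^0 = -1.
(a,b)_∞: sgn(2665)=+, sgn(329)=+, so +1.
(a,b)_5: α=-3, u≡2; β=0, v≡4 (mod 5); (2|5)=-1, (4|5)=+1; sign (−1)^0·-1^0·+1^-3 = +1.
(a,b)_13: α=1, u≡1; β=0, v≡3 (mod 13); (1|13)=+1, (3|13)=+1; sign (−1)^0·+1^0·+1^1 = +1.
(a,b)_41: α=1, u≡27; β=0, v≡9 (mod 41); (27|41)=-1, (9|41)=+1; sign (−1)^0·-1^0·+1^1 = +1.
(a,b)_17: α=2, u≡8; β=-2, v≡7 (mod 17); (8|17)=+1, (7|17)=-1; sign (−1)^0·+1^-2·-1^2 = +1.
(a,b)_3: α=-2, u≡1; β=2, v≡2 (mod 3); (1|3)=+1, (2|3)=-1; sign (−1)^0·+1^2·-1^-2 = +1.
(a,b)_7: α=0, u≡6; β=1, v≡6 (mod 7); (6|7)=-1, (6|7)=-1; sign (−1)^0·-1^1·-1^0 = -1.
|Ram(2665, 329)| = 2, even; anisotropic at {7, 47}.

[7, 47]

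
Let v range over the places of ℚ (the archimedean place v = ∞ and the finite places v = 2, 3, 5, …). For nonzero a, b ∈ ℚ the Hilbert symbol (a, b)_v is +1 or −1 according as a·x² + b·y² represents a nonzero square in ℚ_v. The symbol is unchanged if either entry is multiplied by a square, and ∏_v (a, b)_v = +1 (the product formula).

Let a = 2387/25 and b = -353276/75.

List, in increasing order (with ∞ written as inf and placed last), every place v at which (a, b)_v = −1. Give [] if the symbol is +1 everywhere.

Mod squares: a ≡ 2387, b ≡ -264957. Check v ∈ {∞, 2, 3, 5, 7, 11, 31, 37}.
v=5: a=5^-2·(≡2), b=5^-2·(≡3) mod 5; (2|5)=-1, (3|5)=-1; (−1)^{-2·-2·2}·(-1)^-2·(-1)^-2 = +1.
v=7: a=7^1·(≡3), b=7^1·(≡6) mod 7; (3|7)=-1, (6|7)=-1; (−1)^{1·1·3}·(-1)^1·(-1)^1 = -1.
v=11: a=11^1·(≡10), b=11^1·(≡9) mod 11; (10|11)=-1, (9|11)=+1; (−1)^{1·1·5}·(-1)^1·(+1)^1 = +1.
v=∞: 2387 > 0 and -264957 < 0  ⇒  (a,b)_∞ = +1.
v=31: a=31^1·(≡13), b=31^1·(≡20) mod 31; (13|31)=-1, (20|31)=+1; (−1)^{1·1·15}·(-1)^1·(+1)^1 = +1.
v=3: a=3^0·(≡2), b=3^-1·(≡1) mod 3; (2|3)=-1, (1|3)=+1; (−1)^{0·-1·1}·(-1)^-1·(+1)^0 = -1.
v=2: v_2(a)=0, v_2(b)=2; units ≡ 3, 3 (mod 8); ε·ε+αω+βω = 1·1+0·1+2·1 ≡ 1  ⇒  (a,b)_2 = -1.
v=37: a=37^0·(≡20), b=37^1·(≡35) mod 37; (20|37)=-1, (35|37)=-1; (−1)^{0·1·18}·(-1)^1·(-1)^0 = -1.
Ram(2387, -264957) = {2, 3, 7, 37}; no ℚ_2-point on the conic.

[2, 3, 7, 37]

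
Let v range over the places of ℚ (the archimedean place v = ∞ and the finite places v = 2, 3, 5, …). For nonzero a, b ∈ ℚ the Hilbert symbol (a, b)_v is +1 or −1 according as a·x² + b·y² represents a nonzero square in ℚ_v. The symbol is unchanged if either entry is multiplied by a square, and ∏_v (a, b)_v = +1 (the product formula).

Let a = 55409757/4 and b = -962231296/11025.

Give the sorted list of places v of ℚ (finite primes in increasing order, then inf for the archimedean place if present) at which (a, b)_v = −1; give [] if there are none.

Mod squares: a ≡ 55409757, b ≡ -559. Check v ∈ {∞, 2, 3, 5, 7, 13, 19, 37, 41, 43, 47}.
v=37: a=37^1·(≡15), b=37^0·(≡9) mod 37; (15|37)=-1, (9|37)=+1; (−1)^{1·0·18}·(-1)^0·(+1)^1 = +1.
v=3: a=3^1·(≡2), b=3^-2·(≡2) mod 3; (2|3)=-1, (2|3)=-1; (−1)^{1·-2·1}·(-1)^-2·(-1)^1 = -1.
v=13: a=13^1·(≡11), b=13^1·(≡9) mod 13; (11|13)=-1, (9|13)=+1; (−1)^{1·1·6}·(-1)^1·(+1)^1 = -1.
v=41: a=41^0·(≡5), b=41^2·(≡14) mod 41; (5|41)=+1, (14|41)=-1; (−1)^{0·2·20}·(+1)^2·(-1)^0 = +1.
v=43: a=43^1·(≡26), b=43^1·(≡27) mod 43; (26|43)=-1, (27|43)=-1; (−1)^{1·1·21}·(-1)^1·(-1)^1 = -1.
v=∞: 55409757 > 0 and -559 < 0  ⇒  (a,b)_∞ = +1.
v=2: v_2(a)=-2, v_2(b)=10; units ≡ 5, 1 (mod 8); ε·ε+αω+βω = 0·0+-2·0+10·1 ≡ 0  ⇒  (a,b)_2 = +1.
v=5: a=5^0·(≡3), b=5^-2·(≡4) mod 5; (3|5)=-1, (4|5)=+1; (−1)^{0·-2·2}·(-1)^-2·(+1)^0 = +1.
v=47: a=47^1·(≡31), b=47^0·(≡43) mod 47; (31|47)=-1, (43|47)=-1; (−1)^{1·0·23}·(-1)^0·(-1)^1 = -1.
v=19: a=19^1·(≡3), b=19^0·(≡6) mod 19; (3|19)=-1, (6|19)=+1; (−1)^{1·0·9}·(-1)^0·(+1)^1 = +1.
v=7: a=7^0·(≡1), b=7^-2·(≡2) mod 7; (1|7)=+1, (2|7)=+1; (−1)^{0·-2·3}·(+1)^-2·(+1)^0 = +1.
|Ram(55409757, -559)| = 4, even; anisotropic at {3, 13, 43, 47}.

[3, 13, 43, 47]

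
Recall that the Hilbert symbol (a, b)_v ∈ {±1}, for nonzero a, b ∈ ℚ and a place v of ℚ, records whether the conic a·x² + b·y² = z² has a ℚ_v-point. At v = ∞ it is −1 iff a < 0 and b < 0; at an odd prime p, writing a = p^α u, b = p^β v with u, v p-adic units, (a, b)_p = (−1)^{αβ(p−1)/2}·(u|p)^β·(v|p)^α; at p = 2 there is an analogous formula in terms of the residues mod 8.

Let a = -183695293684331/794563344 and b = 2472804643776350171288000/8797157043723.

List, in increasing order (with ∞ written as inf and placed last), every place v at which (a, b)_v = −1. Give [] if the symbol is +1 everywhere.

[7, 13]

(a, b) ≡ (-11, 1365) mod (ℚ^×)²; places V = {2, 3, 5, 7, 11, 13, 17, 29, 41, ∞}.
(a,b)_17: α=2, u≡5; β=2, v≡14 (mod 17); (5|17)=-1, (14|17)=-1; sign (−1)^0·-1^2·-1^2 = +1.
(a,b)_5: α=0, u≡1; β=3, v≡3 (mod 5); (1|5)=+1, (3|5)=-1; sign (−1)^0·+1^3·-1^0 = +1.
(a,b)_13: α=2, u≡11; β=3, v≡4 (mod 13); (11|13)=-1, (4|13)=+1; sign (−1)^0·-1^3·+1^2 = -1.
(a,b)_∞: sgn(-11)=−, sgn(1365)=+, so +1.
(a,b)_11: α=3, u≡6; β=4, v≡4 (mod 11); (6|11)=-1, (4|11)=+1; sign (−1)^0·-1^4·+1^3 = +1.
(a,b)_2: α=-4, β=6; u≡5, v≡5 (mod 8); ε(u)ε(v)=0·0, αω(v)=-4·1, βω(u)=6·1; sum ≡ 0  ⇒  +1.
(a,b)_3: α=-10, u≡1; β=-21, v≡2 (mod 3); (1|3)=+1, (2|3)=-1; sign (−1)^0·+1^-21·-1^-10 = +1.
(a,b)_41: α=4, u≡19; β=6, v≡30 (mod 41); (19|41)=-1, (30|41)=-1; sign (−1)^0·-1^6·-1^4 = +1.
(a,b)_29: α=-2, u≡2; β=-2, v≡17 (mod 29); (2|29)=-1, (17|29)=-1; sign (−1)^0·-1^-2·-1^-2 = +1.
(a,b)_7: α=0, u≡5; β=1, v≡6 (mod 7); (5|7)=-1, (6|7)=-1; sign (−1)^0·-1^1·-1^0 = -1.
|Ram(-11, 1365)| = 2, even; anisotropic at {7, 13}.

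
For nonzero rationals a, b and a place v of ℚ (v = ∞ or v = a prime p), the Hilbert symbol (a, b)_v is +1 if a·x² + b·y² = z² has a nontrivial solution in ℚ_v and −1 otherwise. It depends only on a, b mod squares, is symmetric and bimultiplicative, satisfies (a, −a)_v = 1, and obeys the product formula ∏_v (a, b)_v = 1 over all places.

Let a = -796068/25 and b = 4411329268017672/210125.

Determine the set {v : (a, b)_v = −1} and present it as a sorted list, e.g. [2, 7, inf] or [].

[3, 5, 11, 13]

Mod squares: a ≡ -273, b ≡ 10010. Check v ∈ {∞, 2, 3, 5, 7, 11, 13, 17, 41}.
v=41: a=41^0·(≡11), b=41^-2·(≡17) mod 41; (11|41)=-1, (17|41)=-1; (−1)^{0·-2·20}·(-1)^-2·(-1)^0 = +1.
v=11: a=11^0·(≡8), b=11^3·(≡8) mod 11; (8|11)=-1, (8|11)=-1; (−1)^{0·3·5}·(-1)^3·(-1)^0 = -1.
v=5: a=5^-2·(≡2), b=5^-3·(≡2) mod 5; (2|5)=-1, (2|5)=-1; (−1)^{-2·-3·2}·(-1)^-3·(-1)^-2 = -1.
v=13: a=13^1·(≡6), b=13^1·(≡4) mod 13; (6|13)=-1, (4|13)=+1; (−1)^{1·1·6}·(-1)^1·(+1)^1 = -1.
v=∞: -273 < 0 and 10010 > 0  ⇒  (a,b)_∞ = +1.
v=7: a=7^1·(≡3), b=7^5·(≡4) mod 7; (3|7)=-1, (4|7)=+1; (−1)^{1·5·3}·(-1)^5·(+1)^1 = +1.
v=3: a=3^7·(≡2), b=3^8·(≡2) mod 3; (2|3)=-1, (2|3)=-1; (−1)^{7·8·1}·(-1)^8·(-1)^7 = -1.
v=17: a=17^0·(≡1), b=17^2·(≡12) mod 17; (1|17)=+1, (12|17)=-1; (−1)^{0·2·8}·(+1)^2·(-1)^0 = +1.
v=2: v_2(a)=2, v_2(b)=3; units ≡ 7, 5 (mod 8); ε·ε+αω+βω = 1·0+2·1+3·0 ≡ 0  ⇒  (a,b)_2 = +1.
|Ram(-273, 10010)| = 4, even; anisotropic at {3, 5, 11, 13}.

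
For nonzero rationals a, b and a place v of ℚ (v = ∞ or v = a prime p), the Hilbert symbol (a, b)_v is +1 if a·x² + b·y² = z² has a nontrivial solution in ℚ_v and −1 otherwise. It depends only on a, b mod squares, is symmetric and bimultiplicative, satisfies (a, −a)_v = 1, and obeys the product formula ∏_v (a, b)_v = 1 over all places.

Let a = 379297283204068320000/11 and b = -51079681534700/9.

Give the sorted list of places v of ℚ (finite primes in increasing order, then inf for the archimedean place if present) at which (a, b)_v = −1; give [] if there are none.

[7, 11, 13, 17]

(a, b) ≡ (57057, -323) mod (ℚ^×)²; places V = {2, 3, 5, 7, 11, 13, 17, 19, 23, ∞}.
(a,b)_13: α=3, u≡6; β=2, v≡6 (mod 13); (6|13)=-1, (6|13)=-1; sign (−1)^0·-1^2·-1^3 = -1.
(a,b)_5: α=4, u≡2; β=2, v≡3 (mod 5); (2|5)=-1, (3|5)=-1; sign (−1)^0·-1^2·-1^4 = +1.
(a,b)_11: α=-1, u≡8; β=0, v≡8 (mod 11); (8|11)=-1, (8|11)=-1; sign (−1)^0·-1^0·-1^-1 = -1.
(a,b)_2: α=8, β=2; u≡1, v≡5 (mod 8); ε(u)ε(v)=0·0, αω(v)=8·1, βω(u)=2·0; sum ≡ 0  ⇒  +1.
(a,b)_19: α=3, u≡16; β=3, v≡10 (mod 19); (16|19)=+1, (10|19)=-1; sign (−1)^1·+1^3·-1^3 = +1.
(a,b)_3: α=1, u≡2; β=-2, v≡1 (mod 3); (2|3)=-1, (1|3)=+1; sign (−1)^0·-1^-2·+1^1 = +1.
(a,b)_17: α=2, u≡10; β=1, v≡9 (mod 17); (10|17)=-1, (9|17)=+1; sign (−1)^0·-1^1·+1^2 = -1.
(a,b)_23: α=2, u≡11; β=2, v≡19 (mod 23); (11|23)=-1, (19|23)=-1; sign (−1)^0·-1^2·-1^2 = +1.
(a,b)_7: α=3, u≡6; β=2, v≡5 (mod 7); (6|7)=-1, (5|7)=-1; sign (−1)^0·-1^2·-1^3 = -1.
(a,b)_∞: sgn(57057)=+, sgn(-323)=−, so +1.
|Ram(57057, -323)| = 4, even; anisotropic at {7, 11, 13, 17}.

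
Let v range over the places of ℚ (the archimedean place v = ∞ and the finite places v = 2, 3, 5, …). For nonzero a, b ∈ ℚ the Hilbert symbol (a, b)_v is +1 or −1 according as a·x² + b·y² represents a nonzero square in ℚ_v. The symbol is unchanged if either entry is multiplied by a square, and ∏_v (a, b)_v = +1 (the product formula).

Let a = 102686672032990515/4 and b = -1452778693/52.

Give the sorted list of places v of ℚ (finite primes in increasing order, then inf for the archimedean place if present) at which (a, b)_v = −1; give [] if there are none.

[2, 3, 13, 23, 29, 43]

(a, b) ≡ (435, -13795561) mod (ℚ^×)²; places V = {2, 3, 5, 13, 23, 29, 37, 43, ∞}.
(a,b)_3: α=5, u≡1; β=0, v≡2 (mod 3); (1|3)=+1, (2|3)=-1; sign (−1)^0·+1^0·-1^5 = -1.
(a,b)_∞: sgn(435)=+, sgn(-13795561)=−, so +1.
(a,b)_43: α=2, u≡3; β=1, v≡12 (mod 43); (3|43)=-1, (12|43)=-1; sign (−1)^0·-1^1·-1^2 = -1.
(a,b)_13: α=0, u≡7; β=-1, v≡6 (mod 13); (7|13)=-1, (6|13)=-1; sign (−1)^0·-1^-1·-1^0 = -1.
(a,b)_37: α=4, u≡9; β=3, v≡7 (mod 37); (9|37)=+1, (7|37)=+1; sign (−1)^0·+1^3·+1^4 = +1.
(a,b)_29: α=3, u≡15; β=1, v≡24 (mod 29); (15|29)=-1, (24|29)=+1; sign (−1)^0·-1^1·+1^3 = -1.
(a,b)_23: α=0, u≡20; β=1, v≡21 (mod 23); (20|23)=-1, (21|23)=-1; sign (−1)^0·-1^1·-1^0 = -1.
(a,b)_5: α=1, u≡2; β=0, v≡1 (mod 5); (2|5)=-1, (1|5)=+1; sign (−1)^0·-1^0·+1^1 = +1.
(a,b)_2: α=-2, β=-2; u≡3, v≡7 (mod 8); ε(u)ε(v)=1·1, αω(v)=-2·0, βω(u)=-2·1; sum ≡ 1  ⇒  -1.
(435, -13795561 / ℚ) ramifies at {2, 3, 13, 23, 29, 43}: a division algebra.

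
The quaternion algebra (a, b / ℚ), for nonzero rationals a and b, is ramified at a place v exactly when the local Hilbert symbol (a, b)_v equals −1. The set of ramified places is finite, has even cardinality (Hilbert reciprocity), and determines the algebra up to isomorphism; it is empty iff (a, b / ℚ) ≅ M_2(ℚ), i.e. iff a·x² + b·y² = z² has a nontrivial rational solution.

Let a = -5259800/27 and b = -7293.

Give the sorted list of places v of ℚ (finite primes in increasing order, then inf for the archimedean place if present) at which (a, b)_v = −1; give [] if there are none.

(a, b) ≡ (-546, -7293) mod (ℚ^×)²; places V = {2, 3, 5, 7, 11, 13, 17, ∞}.
(a,b)_∞: sgn(-546)=−, sgn(-7293)=−, so -1.
(a,b)_2: α=3, β=0; u≡7, v≡3 (mod 8); ε(u)ε(v)=1·1, αω(v)=3·1, βω(u)=0·0; sum ≡ 0  ⇒  +1.
(a,b)_3: α=-3, u≡1; β=1, v≡2 (mod 3); (1|3)=+1, (2|3)=-1; sign (−1)^1·+1^1·-1^-3 = +1.
(a,b)_13: α=1, u≡12; β=1, v≡11 (mod 13); (12|13)=+1, (11|13)=-1; sign (−1)^0·+1^1·-1^1 = -1.
(a,b)_17: α=2, u≡16; β=1, v≡13 (mod 17); (16|17)=+1, (13|17)=+1; sign (−1)^0·+1^1·+1^2 = +1.
(a,b)_5: α=2, u≡4; β=0, v≡2 (mod 5); (4|5)=+1, (2|5)=-1; sign (−1)^0·+1^0·-1^2 = +1.
(a,b)_7: α=1, u≡6; β=0, v≡1 (mod 7); (6|7)=-1, (1|7)=+1; sign (−1)^0·-1^0·+1^1 = +1.
(a,b)_11: α=0, u≡3; β=1, v≡8 (mod 11); (3|11)=+1, (8|11)=-1; sign (−1)^0·+1^1·-1^0 = +1.
|Ram(-546, -7293)| = 2, even; anisotropic at {13, ∞}.

[13, inf]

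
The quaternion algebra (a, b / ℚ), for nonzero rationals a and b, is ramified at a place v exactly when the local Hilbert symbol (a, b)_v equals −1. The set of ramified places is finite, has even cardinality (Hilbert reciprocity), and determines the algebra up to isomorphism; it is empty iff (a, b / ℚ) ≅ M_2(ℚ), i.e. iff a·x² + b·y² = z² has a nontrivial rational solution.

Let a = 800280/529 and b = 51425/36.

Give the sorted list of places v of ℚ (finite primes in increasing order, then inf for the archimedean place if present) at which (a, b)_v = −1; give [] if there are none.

Mod squares: a ≡ 2470, b ≡ 17. Check v ∈ {∞, 2, 3, 5, 11, 13, 17, 19, 23}.
v=19: a=19^1·(≡1), b=19^0·(≡4) mod 19; (1|19)=+1, (4|19)=+1; (−1)^{1·0·9}·(+1)^0·(+1)^1 = +1.
v=23: a=23^-2·(≡18), b=23^0·(≡21) mod 23; (18|23)=+1, (21|23)=-1; (−1)^{-2·0·11}·(+1)^0·(-1)^-2 = +1.
v=13: a=13^1·(≡2), b=13^0·(≡1) mod 13; (2|13)=-1, (1|13)=+1; (−1)^{1·0·6}·(-1)^0·(+1)^1 = +1.
v=∞: 2470 > 0 and 17 > 0  ⇒  (a,b)_∞ = +1.
v=3: a=3^4·(≡1), b=3^-2·(≡2) mod 3; (1|3)=+1, (2|3)=-1; (−1)^{4·-2·1}·(+1)^-2·(-1)^4 = +1.
v=5: a=5^1·(≡4), b=5^2·(≡2) mod 5; (4|5)=+1, (2|5)=-1; (−1)^{1·2·2}·(+1)^2·(-1)^1 = -1.
v=11: a=11^0·(≡8), b=11^2·(≡6) mod 11; (8|11)=-1, (6|11)=-1; (−1)^{0·2·5}·(-1)^2·(-1)^0 = +1.
v=17: a=17^0·(≡11), b=17^1·(≡8) mod 17; (11|17)=-1, (8|17)=+1; (−1)^{0·1·8}·(-1)^1·(+1)^0 = -1.
v=2: v_2(a)=3, v_2(b)=-2; units ≡ 3, 1 (mod 8); ε·ε+αω+βω = 1·0+3·0+-2·1 ≡ 0  ⇒  (a,b)_2 = +1.
Ram(2470, 17) = {5, 17}; no ℚ_5-point on the conic.

[5, 17]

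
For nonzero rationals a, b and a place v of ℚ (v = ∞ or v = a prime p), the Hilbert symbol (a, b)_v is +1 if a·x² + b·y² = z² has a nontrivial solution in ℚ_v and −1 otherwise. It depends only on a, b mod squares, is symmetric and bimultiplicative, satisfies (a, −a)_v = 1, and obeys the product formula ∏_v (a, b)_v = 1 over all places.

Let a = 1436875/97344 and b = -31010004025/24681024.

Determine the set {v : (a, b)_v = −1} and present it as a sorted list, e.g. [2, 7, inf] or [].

(a, b) ≡ (19, -1729) mod (ℚ^×)²; places V = {2, 3, 5, 7, 11, 13, 19, 23, ∞}.
(a,b)_11: α=2, u≡10; β=4, v≡5 (mod 11); (10|11)=-1, (5|11)=+1; sign (−1)^0·-1^4·+1^2 = +1.
(a,b)_5: α=4, u≡1; β=2, v≡1 (mod 5); (1|5)=+1, (1|5)=+1; sign (−1)^0·+1^2·+1^4 = +1.
(a,b)_7: α=0, u≡3; β=3, v≡6 (mod 7); (3|7)=-1, (6|7)=-1; sign (−1)^0·-1^3·-1^0 = -1.
(a,b)_2: α=-6, β=-6; u≡3, v≡7 (mod 8); ε(u)ε(v)=1·1, αω(v)=-6·0, βω(u)=-6·1; sum ≡ 1  ⇒  -1.
(a,b)_23: α=0, u≡11; β=-2, v≡20 (mod 23); (11|23)=-1, (20|23)=-1; sign (−1)^0·-1^-2·-1^0 = +1.
(a,b)_3: α=-2, u≡1; β=-6, v≡2 (mod 3); (1|3)=+1, (2|3)=-1; sign (−1)^0·+1^-6·-1^-2 = +1.
(a,b)_∞: sgn(19)=+, sgn(-1729)=−, so +1.
(a,b)_19: α=1, u≡17; β=1, v≡7 (mod 19); (17|19)=+1, (7|19)=+1; sign (−1)^1·+1^1·+1^1 = -1.
(a,b)_13: α=-2, u≡6; β=1, v≡3 (mod 13); (6|13)=-1, (3|13)=+1; sign (−1)^0·-1^1·+1^-2 = -1.
(19, -1729 / ℚ) ramifies at {2, 7, 13, 19}: a division algebra.

[2, 7, 13, 19]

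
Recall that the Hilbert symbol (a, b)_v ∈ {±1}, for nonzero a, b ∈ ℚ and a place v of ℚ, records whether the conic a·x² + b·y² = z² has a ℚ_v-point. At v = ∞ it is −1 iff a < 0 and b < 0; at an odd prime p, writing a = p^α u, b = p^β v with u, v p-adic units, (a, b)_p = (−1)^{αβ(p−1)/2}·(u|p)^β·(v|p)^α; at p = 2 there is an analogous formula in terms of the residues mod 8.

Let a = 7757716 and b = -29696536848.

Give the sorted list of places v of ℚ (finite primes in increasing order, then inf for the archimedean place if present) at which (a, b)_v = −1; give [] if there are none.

[11, 23, 37, 53]

Mod squares: a ≡ 1939429, b ≡ -1856033553. Check v ∈ {∞, 2, 3, 11, 23, 29, 37, 43, 53}.
v=11: a=11^0·(≡10), b=11^1·(≡7) mod 11; (10|11)=-1, (7|11)=-1; (−1)^{0·1·5}·(-1)^1·(-1)^0 = -1.
v=23: a=23^1·(≡20), b=23^1·(≡7) mod 23; (20|23)=-1, (7|23)=-1; (−1)^{1·1·11}·(-1)^1·(-1)^1 = -1.
v=3: a=3^0·(≡1), b=3^1·(≡2) mod 3; (1|3)=+1, (2|3)=-1; (−1)^{0·1·1}·(+1)^1·(-1)^0 = +1.
v=43: a=43^1·(≡27), b=43^1·(≡16) mod 43; (27|43)=-1, (16|43)=+1; (−1)^{1·1·21}·(-1)^1·(+1)^1 = +1.
v=53: a=53^1·(≡39), b=53^1·(≡9) mod 53; (39|53)=-1, (9|53)=+1; (−1)^{1·1·26}·(-1)^1·(+1)^1 = -1.
v=∞: 1939429 > 0 and -1856033553 < 0  ⇒  (a,b)_∞ = +1.
v=2: v_2(a)=2, v_2(b)=4; units ≡ 5, 7 (mod 8); ε·ε+αω+βω = 0·1+2·0+4·1 ≡ 0  ⇒  (a,b)_2 = +1.
v=37: a=37^1·(≡26), b=37^1·(≡2) mod 37; (26|37)=+1, (2|37)=-1; (−1)^{1·1·18}·(+1)^1·(-1)^1 = -1.
v=29: a=29^0·(≡13), b=29^1·(≡24) mod 29; (13|29)=+1, (24|29)=+1; (−1)^{0·1·14}·(+1)^1·(+1)^0 = +1.
|Ram(1939429, -1856033553)| = 4, even; anisotropic at {11, 23, 37, 53}.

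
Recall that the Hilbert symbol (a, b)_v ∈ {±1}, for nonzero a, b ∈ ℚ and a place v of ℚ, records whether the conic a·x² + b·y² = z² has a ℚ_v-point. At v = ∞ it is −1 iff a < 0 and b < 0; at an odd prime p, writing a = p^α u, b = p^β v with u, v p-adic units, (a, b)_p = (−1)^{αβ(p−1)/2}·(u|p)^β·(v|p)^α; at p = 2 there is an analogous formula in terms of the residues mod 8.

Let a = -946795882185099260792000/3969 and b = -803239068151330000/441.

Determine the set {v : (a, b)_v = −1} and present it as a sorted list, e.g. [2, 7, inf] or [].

(a, b) ≡ (-123395, -37) mod (ℚ^×)²; places V = {2, 3, 5, 7, 23, 29, 37, 47, ∞}.
(a,b)_∞: sgn(-123395)=−, sgn(-37)=−, so -1.
(a,b)_5: α=3, u≡1; β=4, v≡2 (mod 5); (1|5)=+1, (2|5)=-1; sign (−1)^0·+1^4·-1^3 = -1.
(a,b)_37: α=1, u≡14; β=1, v≡21 (mod 37); (14|37)=-1, (21|37)=+1; sign (−1)^0·-1^1·+1^1 = -1.
(a,b)_3: α=-4, u≡1; β=-2, v≡2 (mod 3); (1|3)=+1, (2|3)=-1; sign (−1)^0·+1^-2·-1^-4 = +1.
(a,b)_7: α=-2, u≡4; β=-2, v≡3 (mod 7); (4|7)=+1, (3|7)=-1; sign (−1)^0·+1^-2·-1^-2 = +1.
(a,b)_29: α=3, u≡8; β=2, v≡26 (mod 29); (8|29)=-1, (26|29)=-1; sign (−1)^0·-1^2·-1^3 = -1.
(a,b)_47: α=6, u≡27; β=4, v≡22 (mod 47); (27|47)=+1, (22|47)=-1; sign (−1)^0·+1^4·-1^6 = +1.
(a,b)_23: α=3, u≡14; β=2, v≡9 (mod 23); (14|23)=-1, (9|23)=+1; sign (−1)^0·-1^2·+1^3 = +1.
(a,b)_2: α=6, β=4; u≡5, v≡3 (mod 8); ε(u)ε(v)=0·1, αω(v)=6·1, βω(u)=4·1; sum ≡ 0  ⇒  +1.
|Ram(-123395, -37)| = 4, even; anisotropic at {5, 29, 37, ∞}.

[5, 29, 37, inf]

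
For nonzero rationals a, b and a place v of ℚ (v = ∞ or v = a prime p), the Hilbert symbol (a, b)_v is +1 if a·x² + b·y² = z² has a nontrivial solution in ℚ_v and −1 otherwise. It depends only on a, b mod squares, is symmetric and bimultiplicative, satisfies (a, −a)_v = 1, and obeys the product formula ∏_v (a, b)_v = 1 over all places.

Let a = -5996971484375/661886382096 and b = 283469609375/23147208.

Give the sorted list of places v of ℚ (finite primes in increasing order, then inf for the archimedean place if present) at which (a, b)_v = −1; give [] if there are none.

[5, 19]

(a, b) ≡ (-23, 190) mod (ℚ^×)²; places V = {2, 3, 5, 7, 19, 23, 31, 43, ∞}.
(a,b)_7: α=0, u≡5; β=-2, v≡2 (mod 7); (5|7)=-1, (2|7)=+1; sign (−1)^0·-1^-2·+1^0 = +1.
(a,b)_43: α=2, u≡29; β=0, v≡19 (mod 43); (29|43)=-1, (19|43)=-1; sign (−1)^0·-1^0·-1^2 = +1.
(a,b)_23: α=1, u≡10; β=2, v≡2 (mod 23); (10|23)=-1, (2|23)=+1; sign (−1)^0·-1^2·+1^1 = +1.
(a,b)_5: α=8, u≡3; β=7, v≡2 (mod 5); (3|5)=-1, (2|5)=-1; sign (−1)^0·-1^7·-1^8 = -1.
(a,b)_31: α=-2, u≡28; β=0, v≡20 (mod 31); (28|31)=+1, (20|31)=+1; sign (−1)^0·+1^0·+1^-2 = +1.
(a,b)_∞: sgn(-23)=−, sgn(190)=+, so +1.
(a,b)_19: α=2, u≡2; β=3, v≡14 (mod 19); (2|19)=-1, (14|19)=-1; sign (−1)^0·-1^3·-1^2 = -1.
(a,b)_3: α=-16, u≡1; β=-10, v≡1 (mod 3); (1|3)=+1, (1|3)=+1; sign (−1)^0·+1^-10·+1^-16 = +1.
(a,b)_2: α=-4, β=-3; u≡1, v≡7 (mod 8); ε(u)ε(v)=0·1, αω(v)=-4·0, βω(u)=-3·0; sum ≡ 0  ⇒  +1.
|Ram(-23, 190)| = 2, even; anisotropic at {5, 19}.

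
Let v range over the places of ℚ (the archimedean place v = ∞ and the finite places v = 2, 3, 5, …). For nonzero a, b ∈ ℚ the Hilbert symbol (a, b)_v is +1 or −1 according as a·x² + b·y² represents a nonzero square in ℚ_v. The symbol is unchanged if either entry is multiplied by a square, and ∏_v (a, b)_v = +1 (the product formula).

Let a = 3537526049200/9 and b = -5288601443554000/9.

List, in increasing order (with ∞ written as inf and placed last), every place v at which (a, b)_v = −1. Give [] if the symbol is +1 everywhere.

[2, 5, 11, 13]

(a, b) ≡ (187, -279565) mod (ℚ^×)²; places V = {2, 3, 5, 11, 13, 17, 23, ∞}.
(a,b)_5: α=2, u≡2; β=3, v≡2 (mod 5); (2|5)=-1, (2|5)=-1; sign (−1)^0·-1^3·-1^2 = -1.
(a,b)_3: α=-2, u≡1; β=-2, v≡2 (mod 3); (1|3)=+1, (2|3)=-1; sign (−1)^0·+1^-2·-1^-2 = +1.
(a,b)_23: α=4, u≡1; β=5, v≡4 (mod 23); (1|23)=+1, (4|23)=+1; sign (−1)^0·+1^5·+1^4 = +1.
(a,b)_17: α=1, u≡7; β=1, v≡7 (mod 17); (7|17)=-1, (7|17)=-1; sign (−1)^0·-1^1·-1^1 = +1.
(a,b)_2: α=4, β=4; u≡3, v≡3 (mod 8); ε(u)ε(v)=1·1, αω(v)=4·1, βω(u)=4·1; sum ≡ 1  ⇒  -1.
(a,b)_11: α=1, u≡7; β=1, v≡7 (mod 11); (7|11)=-1, (7|11)=-1; sign (−1)^1·-1^1·-1^1 = -1.
(a,b)_∞: sgn(187)=+, sgn(-279565)=−, so +1.
(a,b)_13: α=2, u≡8; β=3, v≡3 (mod 13); (8|13)=-1, (3|13)=+1; sign (−1)^0·-1^3·+1^2 = -1.
(187, -279565 / ℚ) ramifies at {2, 5, 11, 13}: a division algebra.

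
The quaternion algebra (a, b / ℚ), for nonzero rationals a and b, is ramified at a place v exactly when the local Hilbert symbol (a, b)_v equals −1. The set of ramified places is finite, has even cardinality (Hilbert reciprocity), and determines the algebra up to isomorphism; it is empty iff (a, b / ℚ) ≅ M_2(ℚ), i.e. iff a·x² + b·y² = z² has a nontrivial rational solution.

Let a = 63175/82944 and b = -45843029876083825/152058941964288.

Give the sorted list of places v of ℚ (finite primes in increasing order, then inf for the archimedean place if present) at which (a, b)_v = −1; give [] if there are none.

[2, 7, 11, 17]

Mod squares: a ≡ 7, b ≡ -96866. Check v ∈ {∞, 2, 3, 5, 7, 11, 17, 19, 29, 37}.
v=∞: 7 > 0 and -96866 < 0  ⇒  (a,b)_∞ = +1.
v=11: a=11^0·(≡6), b=11^3·(≡5) mod 11; (6|11)=-1, (5|11)=+1; (−1)^{0·3·5}·(-1)^3·(+1)^0 = -1.
v=5: a=5^2·(≡3), b=5^2·(≡4) mod 5; (3|5)=-1, (4|5)=+1; (−1)^{2·2·2}·(-1)^2·(+1)^2 = +1.
v=19: a=19^2·(≡11), b=19^4·(≡15) mod 19; (11|19)=+1, (15|19)=-1; (−1)^{2·4·9}·(+1)^4·(-1)^2 = +1.
v=29: a=29^0·(≡25), b=29^-4·(≡4) mod 29; (25|29)=+1, (4|29)=+1; (−1)^{0·-4·14}·(+1)^-4·(+1)^0 = +1.
v=17: a=17^0·(≡3), b=17^1·(≡14) mod 17; (3|17)=-1, (14|17)=-1; (−1)^{0·1·8}·(-1)^1·(-1)^0 = -1.
v=7: a=7^1·(≡2), b=7^5·(≡4) mod 7; (2|7)=+1, (4|7)=+1; (−1)^{1·5·3}·(+1)^5·(+1)^1 = -1.
v=2: v_2(a)=-10, v_2(b)=-15; units ≡ 7, 7 (mod 8); ε·ε+αω+βω = 1·1+-10·0+-15·0 ≡ 1  ⇒  (a,b)_2 = -1.
v=3: a=3^-4·(≡1), b=3^-8·(≡1) mod 3; (1|3)=+1, (1|3)=+1; (−1)^{-4·-8·1}·(+1)^-8·(+1)^-4 = +1.
v=37: a=37^0·(≡28), b=37^1·(≡25) mod 37; (28|37)=+1, (25|37)=+1; (−1)^{0·1·18}·(+1)^1·(+1)^0 = +1.
|Ram(7, -96866)| = 4, even; anisotropic at {2, 7, 11, 17}.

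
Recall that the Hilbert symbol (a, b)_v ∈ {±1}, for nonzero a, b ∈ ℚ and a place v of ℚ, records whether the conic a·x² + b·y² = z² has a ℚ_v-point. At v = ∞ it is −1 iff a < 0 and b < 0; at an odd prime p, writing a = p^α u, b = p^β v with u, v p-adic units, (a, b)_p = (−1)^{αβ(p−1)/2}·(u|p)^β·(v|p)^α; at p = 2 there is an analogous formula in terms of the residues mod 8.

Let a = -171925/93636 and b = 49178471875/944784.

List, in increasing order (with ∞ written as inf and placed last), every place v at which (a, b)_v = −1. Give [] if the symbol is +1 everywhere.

Mod squares: a ≡ -13, b ≡ 2755. Check v ∈ {∞, 2, 3, 5, 13, 17, 19, 23, 29}.
v=13: a=13^1·(≡10), b=13^4·(≡10) mod 13; (10|13)=+1, (10|13)=+1; (−1)^{1·4·6}·(+1)^4·(+1)^1 = +1.
v=3: a=3^-4·(≡2), b=3^-10·(≡1) mod 3; (2|3)=-1, (1|3)=+1; (−1)^{-4·-10·1}·(-1)^-10·(+1)^-4 = +1.
v=2: v_2(a)=-2, v_2(b)=-4; units ≡ 3, 3 (mod 8); ε·ε+αω+βω = 1·1+-2·1+-4·1 ≡ 1  ⇒  (a,b)_2 = -1.
v=5: a=5^2·(≡3), b=5^5·(≡4) mod 5; (3|5)=-1, (4|5)=+1; (−1)^{2·5·2}·(-1)^5·(+1)^2 = -1.
v=23: a=23^2·(≡22), b=23^0·(≡13) mod 23; (22|23)=-1, (13|23)=+1; (−1)^{2·0·11}·(-1)^0·(+1)^2 = +1.
v=17: a=17^-2·(≡13), b=17^0·(≡9) mod 17; (13|17)=+1, (9|17)=+1; (−1)^{-2·0·8}·(+1)^0·(+1)^-2 = +1.
v=29: a=29^0·(≡20), b=29^1·(≡11) mod 29; (20|29)=+1, (11|29)=-1; (−1)^{0·1·14}·(+1)^1·(-1)^0 = +1.
v=∞: -13 < 0 and 2755 > 0  ⇒  (a,b)_∞ = +1.
v=19: a=19^0·(≡11), b=19^1·(≡2) mod 19; (11|19)=+1, (2|19)=-1; (−1)^{0·1·9}·(+1)^1·(-1)^0 = +1.
Ram(-13, 2755) = {2, 5}; no ℚ_2-point on the conic.

[2, 5]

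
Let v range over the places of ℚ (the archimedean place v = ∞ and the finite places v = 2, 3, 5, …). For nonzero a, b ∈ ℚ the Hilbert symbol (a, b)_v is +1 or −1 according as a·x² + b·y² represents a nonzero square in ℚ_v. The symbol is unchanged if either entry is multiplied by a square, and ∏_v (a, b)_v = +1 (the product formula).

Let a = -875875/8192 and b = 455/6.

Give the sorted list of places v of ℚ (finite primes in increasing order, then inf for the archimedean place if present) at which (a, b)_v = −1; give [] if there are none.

[7, 11]

(a, b) ≡ (-1430, 2730) mod (ℚ^×)²; places V = {2, 3, 5, 7, 11, 13, ∞}.
(a,b)_11: α=1, u≡6; β=0, v≡8 (mod 11); (6|11)=-1, (8|11)=-1; sign (−1)^0·-1^0·-1^1 = -1.
(a,b)_∞: sgn(-1430)=−, sgn(2730)=+, so +1.
(a,b)_7: α=2, u≡5; β=1, v≡5 (mod 7); (5|7)=-1, (5|7)=-1; sign (−1)^0·-1^1·-1^2 = -1.
(a,b)_13: α=1, u≡2; β=1, v≡8 (mod 13); (2|13)=-1, (8|13)=-1; sign (−1)^0·-1^1·-1^1 = +1.
(a,b)_5: α=3, u≡4; β=1, v≡1 (mod 5); (4|5)=+1, (1|5)=+1; sign (−1)^0·+1^1·+1^3 = +1.
(a,b)_2: α=-13, β=-1; u≡5, v≡5 (mod 8); ε(u)ε(v)=0·0, αω(v)=-13·1, βω(u)=-1·1; sum ≡ 0  ⇒  +1.
(a,b)_3: α=0, u≡1; β=-1, v≡1 (mod 3); (1|3)=+1, (1|3)=+1; sign (−1)^0·+1^-1·+1^0 = +1.
(-1430, 2730 / ℚ) ramifies at {7, 11}: a division algebra.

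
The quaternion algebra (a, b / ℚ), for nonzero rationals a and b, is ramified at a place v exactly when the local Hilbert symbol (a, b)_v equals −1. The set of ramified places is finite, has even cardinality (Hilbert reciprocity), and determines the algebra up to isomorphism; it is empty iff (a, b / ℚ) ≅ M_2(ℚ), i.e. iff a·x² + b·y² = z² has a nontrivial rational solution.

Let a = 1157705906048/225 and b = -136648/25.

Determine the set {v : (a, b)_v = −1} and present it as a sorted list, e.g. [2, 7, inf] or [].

(a, b) ≡ (62, -34162) mod (ℚ^×)²; places V = {2, 3, 5, 19, 29, 31, ∞}.
(a,b)_5: α=-2, u≡2; β=-2, v≡2 (mod 5); (2|5)=-1, (2|5)=-1; sign (−1)^0·-1^-2·-1^-2 = +1.
(a,b)_31: α=3, u≡9; β=1, v≡1 (mod 31); (9|31)=+1, (1|31)=+1; sign (−1)^1·+1^1·+1^3 = -1.
(a,b)_2: α=7, β=3; u≡7, v≡7 (mod 8); ε(u)ε(v)=1·1, αω(v)=7·0, βω(u)=3·0; sum ≡ 1  ⇒  -1.
(a,b)_3: α=-2, u≡2; β=0, v≡2 (mod 3); (2|3)=-1, (2|3)=-1; sign (−1)^0·-1^0·-1^-2 = +1.
(a,b)_∞: sgn(62)=+, sgn(-34162)=−, so +1.
(a,b)_29: α=2, u≡4; β=1, v≡18 (mod 29); (4|29)=+1, (18|29)=-1; sign (−1)^0·+1^1·-1^2 = +1.
(a,b)_19: α=2, u≡17; β=1, v≡11 (mod 19); (17|19)=+1, (11|19)=+1; sign (−1)^0·+1^1·+1^2 = +1.
|Ram(62, -34162)| = 2, even; anisotropic at {2, 31}.

[2, 31]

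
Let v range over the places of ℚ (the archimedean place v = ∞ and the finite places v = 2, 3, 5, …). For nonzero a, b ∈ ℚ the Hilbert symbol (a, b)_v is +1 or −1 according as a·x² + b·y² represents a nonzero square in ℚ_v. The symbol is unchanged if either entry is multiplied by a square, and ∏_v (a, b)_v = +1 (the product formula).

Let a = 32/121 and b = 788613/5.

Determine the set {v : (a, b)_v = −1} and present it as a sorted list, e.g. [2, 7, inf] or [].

[3, 5]

(a, b) ≡ (2, 1785) mod (ℚ^×)²; places V = {2, 3, 5, 7, 11, 17, 47, ∞}.
(a,b)_2: α=5, β=0; u≡1, v≡1 (mod 8); ε(u)ε(v)=0·0, αω(v)=5·0, βω(u)=0·0; sum ≡ 0  ⇒  +1.
(a,b)_11: α=-2, u≡10; β=0, v≡9 (mod 11); (10|11)=-1, (9|11)=+1; sign (−1)^0·-1^0·+1^-2 = +1.
(a,b)_3: α=0, u≡2; β=1, v≡1 (mod 3); (2|3)=-1, (1|3)=+1; sign (−1)^0·-1^1·+1^0 = -1.
(a,b)_∞: sgn(2)=+, sgn(1785)=+, so +1.
(a,b)_5: α=0, u≡2; β=-1, v≡3 (mod 5); (2|5)=-1, (3|5)=-1; sign (−1)^0·-1^-1·-1^0 = -1.
(a,b)_17: α=0, u≡16; β=1, v≡6 (mod 17); (16|17)=+1, (6|17)=-1; sign (−1)^0·+1^1·-1^0 = +1.
(a,b)_47: α=0, u≡36; β=2, v≡15 (mod 47); (36|47)=+1, (15|47)=-1; sign (−1)^0·+1^2·-1^0 = +1.
(a,b)_7: α=0, u≡2; β=1, v≡3 (mod 7); (2|7)=+1, (3|7)=-1; sign (−1)^0·+1^1·-1^0 = +1.
|Ram(2, 1785)| = 2, even; anisotropic at {3, 5}.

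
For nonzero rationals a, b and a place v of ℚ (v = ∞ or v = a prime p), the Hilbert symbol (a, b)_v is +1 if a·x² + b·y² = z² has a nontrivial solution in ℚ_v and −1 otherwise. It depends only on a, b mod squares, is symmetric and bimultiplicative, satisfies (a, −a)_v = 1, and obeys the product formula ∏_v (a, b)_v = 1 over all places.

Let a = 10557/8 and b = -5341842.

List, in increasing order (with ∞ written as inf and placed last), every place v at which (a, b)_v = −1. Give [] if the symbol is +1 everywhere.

Mod squares: a ≡ 2346, b ≡ -1122. Check v ∈ {∞, 2, 3, 11, 17, 23}.
v=23: a=23^1·(≡20), b=23^2·(≡22) mod 23; (20|23)=-1, (22|23)=-1; (−1)^{1·2·11}·(-1)^2·(-1)^1 = -1.
v=2: v_2(a)=-3, v_2(b)=1; units ≡ 5, 7 (mod 8); ε·ε+αω+βω = 0·1+-3·0+1·1 ≡ 1  ⇒  (a,b)_2 = -1.
v=∞: 2346 > 0 and -1122 < 0  ⇒  (a,b)_∞ = +1.
v=3: a=3^3·(≡2), b=3^3·(≡1) mod 3; (2|3)=-1, (1|3)=+1; (−1)^{3·3·1}·(-1)^3·(+1)^3 = +1.
v=11: a=11^0·(≡1), b=11^1·(≡6) mod 11; (1|11)=+1, (6|11)=-1; (−1)^{0·1·5}·(+1)^1·(-1)^0 = +1.
v=17: a=17^1·(≡16), b=17^1·(≡2) mod 17; (16|17)=+1, (2|17)=+1; (−1)^{1·1·8}·(+1)^1·(+1)^1 = +1.
|Ram(2346, -1122)| = 2, even; anisotropic at {2, 23}.

[2, 23]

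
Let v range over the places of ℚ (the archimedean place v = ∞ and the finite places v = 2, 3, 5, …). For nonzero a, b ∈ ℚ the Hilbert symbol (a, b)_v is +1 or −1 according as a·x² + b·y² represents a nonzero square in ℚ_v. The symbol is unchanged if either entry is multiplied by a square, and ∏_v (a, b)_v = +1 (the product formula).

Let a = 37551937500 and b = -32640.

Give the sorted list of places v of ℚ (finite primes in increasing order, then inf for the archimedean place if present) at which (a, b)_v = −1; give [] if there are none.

(a, b) ≡ (231, -510) mod (ℚ^×)²; places V = {2, 3, 5, 7, 11, 17, ∞}.
(a,b)_11: α=1, u≡10; β=0, v≡8 (mod 11); (10|11)=-1, (8|11)=-1; sign (−1)^0·-1^0·-1^1 = -1.
(a,b)_5: α=6, u≡4; β=1, v≡2 (mod 5); (4|5)=+1, (2|5)=-1; sign (−1)^0·+1^1·-1^6 = +1.
(a,b)_2: α=2, β=7; u≡7, v≡1 (mod 8); ε(u)ε(v)=1·0, αω(v)=2·0, βω(u)=7·0; sum ≡ 0  ⇒  +1.
(a,b)_7: α=1, u≡3; β=0, v≡1 (mod 7); (3|7)=-1, (1|7)=+1; sign (−1)^0·-1^0·+1^1 = +1.
(a,b)_3: α=3, u≡2; β=1, v≡1 (mod 3); (2|3)=-1, (1|3)=+1; sign (−1)^1·-1^1·+1^3 = +1.
(a,b)_∞: sgn(231)=+, sgn(-510)=−, so +1.
(a,b)_17: α=2, u≡6; β=1, v≡1 (mod 17); (6|17)=-1, (1|17)=+1; sign (−1)^0·-1^1·+1^2 = -1.
Ram(231, -510) = {11, 17}; no ℚ_11-point on the conic.

[11, 17]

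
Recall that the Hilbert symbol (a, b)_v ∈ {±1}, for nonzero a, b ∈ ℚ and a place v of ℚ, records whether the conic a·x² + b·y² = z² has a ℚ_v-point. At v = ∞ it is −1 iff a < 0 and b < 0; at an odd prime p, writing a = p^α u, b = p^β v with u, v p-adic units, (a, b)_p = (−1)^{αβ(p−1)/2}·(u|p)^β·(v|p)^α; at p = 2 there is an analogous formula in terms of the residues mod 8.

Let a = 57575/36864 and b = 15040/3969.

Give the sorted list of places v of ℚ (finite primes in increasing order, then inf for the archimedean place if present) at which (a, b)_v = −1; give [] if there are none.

[2, 5]

(a, b) ≡ (47, 235) mod (ℚ^×)²; places V = {2, 3, 5, 7, 47, ∞}.
(a,b)_2: α=-12, β=6; u≡7, v≡3 (mod 8); ε(u)ε(v)=1·1, αω(v)=-12·1, βω(u)=6·0; sum ≡ 1  ⇒  -1.
(a,b)_7: α=2, u≡3; β=-2, v≡1 (mod 7); (3|7)=-1, (1|7)=+1; sign (−1)^0·-1^-2·+1^2 = +1.
(a,b)_3: α=-2, u≡2; β=-4, v≡1 (mod 3); (2|3)=-1, (1|3)=+1; sign (−1)^0·-1^-4·+1^-2 = +1.
(a,b)_∞: sgn(47)=+, sgn(235)=+, so +1.
(a,b)_5: α=2, u≡2; β=1, v≡2 (mod 5); (2|5)=-1, (2|5)=-1; sign (−1)^0·-1^1·-1^2 = -1.
(a,b)_47: α=1, u≡9; β=1, v≡13 (mod 47); (9|47)=+1, (13|47)=-1; sign (−1)^1·+1^1·-1^1 = +1.
Ram(47, 235) = {2, 5}; no ℚ_2-point on the conic.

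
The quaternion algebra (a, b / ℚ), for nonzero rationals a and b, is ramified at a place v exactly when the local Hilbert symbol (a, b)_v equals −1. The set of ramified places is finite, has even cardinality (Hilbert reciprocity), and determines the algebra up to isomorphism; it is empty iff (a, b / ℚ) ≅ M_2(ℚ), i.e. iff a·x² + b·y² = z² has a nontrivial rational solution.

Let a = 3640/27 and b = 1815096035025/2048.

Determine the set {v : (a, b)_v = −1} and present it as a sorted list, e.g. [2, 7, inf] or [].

(a, b) ≡ (2730, 2) mod (ℚ^×)²; places V = {2, 3, 5, 7, 13, 47, ∞}.
(a,b)_13: α=1, u≡7; β=2, v≡2 (mod 13); (7|13)=-1, (2|13)=-1; sign (−1)^0·-1^2·-1^1 = -1.
(a,b)_7: α=1, u≡5; β=4, v≡2 (mod 7); (5|7)=-1, (2|7)=+1; sign (−1)^0·-1^4·+1^1 = +1.
(a,b)_3: α=-3, u≡1; β=4, v≡2 (mod 3); (1|3)=+1, (2|3)=-1; sign (−1)^0·+1^4·-1^-3 = -1.
(a,b)_2: α=3, β=-11; u≡5, v≡1 (mod 8); ε(u)ε(v)=0·0, αω(v)=3·0, βω(u)=-11·1; sum ≡ 1  ⇒  -1.
(a,b)_∞: sgn(2730)=+, sgn(2)=+, so +1.
(a,b)_47: α=0, u≡6; β=2, v≡34 (mod 47); (6|47)=+1, (34|47)=+1; sign (−1)^0·+1^2·+1^0 = +1.
(a,b)_5: α=1, u≡4; β=2, v≡2 (mod 5); (4|5)=+1, (2|5)=-1; sign (−1)^0·+1^2·-1^1 = -1.
Ram(2730, 2) = {2, 3, 5, 13}; no ℚ_2-point on the conic.

[2, 3, 5, 13]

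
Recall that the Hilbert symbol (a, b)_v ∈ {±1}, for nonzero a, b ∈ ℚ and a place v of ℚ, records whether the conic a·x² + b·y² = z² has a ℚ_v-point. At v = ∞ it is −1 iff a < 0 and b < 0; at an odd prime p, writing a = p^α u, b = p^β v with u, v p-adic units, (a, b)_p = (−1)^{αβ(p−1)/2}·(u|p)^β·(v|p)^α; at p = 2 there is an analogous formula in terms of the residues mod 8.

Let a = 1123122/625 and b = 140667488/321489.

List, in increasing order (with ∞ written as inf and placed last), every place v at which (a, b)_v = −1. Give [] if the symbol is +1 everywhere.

[2, 3, 7, 19]

(a, b) ≡ (9282, 38) mod (ℚ^×)²; places V = {2, 3, 5, 7, 11, 13, 17, 19, 37, ∞}.
(a,b)_7: α=1, u≡3; β=-2, v≡5 (mod 7); (3|7)=-1, (5|7)=-1; sign (−1)^0·-1^-2·-1^1 = -1.
(a,b)_37: α=0, u≡31; β=2, v≡27 (mod 37); (31|37)=-1, (27|37)=+1; sign (−1)^0·-1^2·+1^0 = +1.
(a,b)_5: α=-4, u≡2; β=0, v≡2 (mod 5); (2|5)=-1, (2|5)=-1; sign (−1)^0·-1^0·-1^-4 = +1.
(a,b)_17: α=1, u≡16; β=0, v≡1 (mod 17); (16|17)=+1, (1|17)=+1; sign (−1)^0·+1^0·+1^1 = +1.
(a,b)_2: α=1, β=5; u≡1, v≡3 (mod 8); ε(u)ε(v)=0·1, αω(v)=1·1, βω(u)=5·0; sum ≡ 1  ⇒  -1.
(a,b)_19: α=0, u≡3; β=1, v≡14 (mod 19); (3|19)=-1, (14|19)=-1; sign (−1)^0·-1^1·-1^0 = -1.
(a,b)_13: α=1, u≡9; β=2, v≡12 (mod 13); (9|13)=+1, (12|13)=+1; sign (−1)^0·+1^2·+1^1 = +1.
(a,b)_3: α=1, u≡1; β=-8, v≡2 (mod 3); (1|3)=+1, (2|3)=-1; sign (−1)^0·+1^-8·-1^1 = -1.
(a,b)_∞: sgn(9282)=+, sgn(38)=+, so +1.
(a,b)_11: α=2, u≡1; β=0, v≡9 (mod 11); (1|11)=+1, (9|11)=+1; sign (−1)^0·+1^0·+1^2 = +1.
Ram(9282, 38) = {2, 3, 7, 19}; no ℚ_2-point on the conic.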